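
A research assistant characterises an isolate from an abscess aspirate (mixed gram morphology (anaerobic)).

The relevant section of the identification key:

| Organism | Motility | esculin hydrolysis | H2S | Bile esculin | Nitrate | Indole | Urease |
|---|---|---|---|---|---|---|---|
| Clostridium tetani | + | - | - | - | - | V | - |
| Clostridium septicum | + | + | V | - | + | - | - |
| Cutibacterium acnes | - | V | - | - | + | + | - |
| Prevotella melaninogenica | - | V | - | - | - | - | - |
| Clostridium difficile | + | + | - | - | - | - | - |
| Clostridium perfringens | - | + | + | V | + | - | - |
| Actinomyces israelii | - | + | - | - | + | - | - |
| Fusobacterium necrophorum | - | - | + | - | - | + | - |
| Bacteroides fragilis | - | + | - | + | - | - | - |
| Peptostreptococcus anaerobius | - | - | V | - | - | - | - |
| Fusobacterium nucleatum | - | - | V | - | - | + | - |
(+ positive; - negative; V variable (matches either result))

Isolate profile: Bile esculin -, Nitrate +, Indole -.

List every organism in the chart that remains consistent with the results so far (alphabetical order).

Indole -: excludes Cutibacterium acnes, Fusobacterium necrophorum, Fusobacterium nucleatum — 8 left.
Nitrate +: excludes 5 organisms — 3 left.
Bile esculin -: all 3 remaining candidates are consistent.

Actinomyces israelii, Clostridium perfringens, Clostridium septicum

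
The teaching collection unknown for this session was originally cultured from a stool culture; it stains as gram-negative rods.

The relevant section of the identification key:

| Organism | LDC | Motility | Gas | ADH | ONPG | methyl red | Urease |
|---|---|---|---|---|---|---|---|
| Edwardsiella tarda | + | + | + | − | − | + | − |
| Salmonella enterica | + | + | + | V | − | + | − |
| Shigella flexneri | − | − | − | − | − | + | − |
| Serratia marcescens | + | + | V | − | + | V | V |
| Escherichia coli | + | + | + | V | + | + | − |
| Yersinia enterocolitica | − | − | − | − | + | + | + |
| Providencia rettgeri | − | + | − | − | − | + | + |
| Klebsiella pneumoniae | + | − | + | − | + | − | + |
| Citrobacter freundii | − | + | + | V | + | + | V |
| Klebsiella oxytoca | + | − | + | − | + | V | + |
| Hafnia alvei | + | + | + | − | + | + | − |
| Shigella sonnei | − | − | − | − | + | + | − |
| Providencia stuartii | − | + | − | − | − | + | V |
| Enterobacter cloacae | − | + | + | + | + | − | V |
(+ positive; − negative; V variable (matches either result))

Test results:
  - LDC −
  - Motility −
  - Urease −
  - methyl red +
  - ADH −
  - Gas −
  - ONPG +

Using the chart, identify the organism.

methyl red +: excludes Klebsiella pneumoniae, Enterobacter cloacae — 12 left.
Motility −: excludes 8 organisms — 4 left.
Gas −: excludes Klebsiella oxytoca — 3 left.
LDC −: all 3 remaining candidates are consistent.
Urease −: excludes Yersinia enterocolitica — 2 left.
ONPG +: excludes Shigella flexneri — 1 left.
ADH −: the one remaining candidate is consistent.

Shigella sonnei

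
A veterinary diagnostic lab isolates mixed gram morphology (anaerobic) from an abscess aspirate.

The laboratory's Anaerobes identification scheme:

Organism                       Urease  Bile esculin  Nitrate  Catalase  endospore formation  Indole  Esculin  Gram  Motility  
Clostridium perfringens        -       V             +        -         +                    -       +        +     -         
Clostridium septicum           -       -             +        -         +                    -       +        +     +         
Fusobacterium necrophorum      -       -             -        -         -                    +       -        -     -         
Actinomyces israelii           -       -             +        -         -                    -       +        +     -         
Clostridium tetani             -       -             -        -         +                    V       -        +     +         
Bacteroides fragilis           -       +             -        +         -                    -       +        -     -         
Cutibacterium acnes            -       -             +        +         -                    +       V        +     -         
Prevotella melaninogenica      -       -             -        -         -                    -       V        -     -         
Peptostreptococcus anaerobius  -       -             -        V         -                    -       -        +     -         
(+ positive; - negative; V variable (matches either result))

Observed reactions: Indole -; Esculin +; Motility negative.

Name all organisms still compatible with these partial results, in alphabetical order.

Actinomyces israelii, Bacteroides fragilis, Clostridium perfringens, Prevotella melaninogenica

Indole -: excludes Fusobacterium necrophorum, Cutibacterium acnes — 7 left.
Motility -: excludes Clostridium septicum, Clostridium tetani — 5 left.
Esculin +: excludes Peptostreptococcus anaerobius — 4 left.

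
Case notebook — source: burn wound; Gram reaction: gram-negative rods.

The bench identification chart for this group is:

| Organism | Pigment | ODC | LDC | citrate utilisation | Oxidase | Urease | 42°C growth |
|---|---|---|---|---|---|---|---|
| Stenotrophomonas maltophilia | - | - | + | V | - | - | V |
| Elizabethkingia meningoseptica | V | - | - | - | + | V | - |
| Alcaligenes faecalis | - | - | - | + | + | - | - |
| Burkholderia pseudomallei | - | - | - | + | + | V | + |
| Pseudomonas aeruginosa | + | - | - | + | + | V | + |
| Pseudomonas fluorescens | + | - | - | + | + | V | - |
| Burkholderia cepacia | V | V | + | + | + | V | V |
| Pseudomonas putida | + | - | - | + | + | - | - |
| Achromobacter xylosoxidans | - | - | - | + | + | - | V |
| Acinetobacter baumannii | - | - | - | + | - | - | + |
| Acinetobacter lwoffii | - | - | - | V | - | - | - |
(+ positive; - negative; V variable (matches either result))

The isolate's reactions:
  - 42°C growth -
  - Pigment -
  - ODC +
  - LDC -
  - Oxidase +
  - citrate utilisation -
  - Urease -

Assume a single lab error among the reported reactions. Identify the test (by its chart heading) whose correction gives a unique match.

ODC

As reported, no row in the chart matches all 7 reactions.
Reversing LDC → still no organism matches.
Reversing Urease → still no organism matches.
Reversing Oxidase → still no organism matches.
Reversing ODC (to -) → unique match: Elizabethkingia meningoseptica.
Reversing citrate utilisation → still no organism matches.
Reversing Pigment → still no organism matches.
Reversing 42°C growth → still no organism matches.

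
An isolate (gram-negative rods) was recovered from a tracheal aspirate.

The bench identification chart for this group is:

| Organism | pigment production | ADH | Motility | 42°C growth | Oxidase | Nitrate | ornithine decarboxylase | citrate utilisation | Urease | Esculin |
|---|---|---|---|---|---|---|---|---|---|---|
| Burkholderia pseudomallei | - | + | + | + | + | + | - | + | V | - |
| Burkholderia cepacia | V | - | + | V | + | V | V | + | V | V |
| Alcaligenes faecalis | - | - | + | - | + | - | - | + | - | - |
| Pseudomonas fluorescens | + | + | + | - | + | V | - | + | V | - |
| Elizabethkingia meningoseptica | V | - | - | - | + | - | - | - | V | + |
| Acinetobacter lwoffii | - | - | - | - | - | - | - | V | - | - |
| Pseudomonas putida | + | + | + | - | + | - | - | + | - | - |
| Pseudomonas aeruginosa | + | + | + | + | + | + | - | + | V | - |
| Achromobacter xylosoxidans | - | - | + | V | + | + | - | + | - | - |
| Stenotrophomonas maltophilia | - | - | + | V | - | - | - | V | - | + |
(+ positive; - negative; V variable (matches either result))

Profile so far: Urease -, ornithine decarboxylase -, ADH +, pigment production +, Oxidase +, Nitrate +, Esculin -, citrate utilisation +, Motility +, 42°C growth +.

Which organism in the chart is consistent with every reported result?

Pseudomonas aeruginosa

Oxidase +: excludes Acinetobacter lwoffii, Stenotrophomonas maltophilia — 8 left.
citrate utilisation +: excludes Elizabethkingia meningoseptica — 7 left.
Urease -: all 7 remaining candidates are consistent.
Motility +: all 7 remaining candidates are consistent.
42°C growth +: excludes Alcaligenes faecalis, Pseudomonas fluorescens, Pseudomonas putida — 4 left.
ADH +: excludes Burkholderia cepacia, Achromobacter xylosoxidans — 2 left.
Nitrate +: all 2 remaining candidates are consistent.
pigment production +: excludes Burkholderia pseudomallei — 1 left.
ornithine decarboxylase -: the one remaining candidate is consistent.
Esculin -: the one remaining candidate is consistent.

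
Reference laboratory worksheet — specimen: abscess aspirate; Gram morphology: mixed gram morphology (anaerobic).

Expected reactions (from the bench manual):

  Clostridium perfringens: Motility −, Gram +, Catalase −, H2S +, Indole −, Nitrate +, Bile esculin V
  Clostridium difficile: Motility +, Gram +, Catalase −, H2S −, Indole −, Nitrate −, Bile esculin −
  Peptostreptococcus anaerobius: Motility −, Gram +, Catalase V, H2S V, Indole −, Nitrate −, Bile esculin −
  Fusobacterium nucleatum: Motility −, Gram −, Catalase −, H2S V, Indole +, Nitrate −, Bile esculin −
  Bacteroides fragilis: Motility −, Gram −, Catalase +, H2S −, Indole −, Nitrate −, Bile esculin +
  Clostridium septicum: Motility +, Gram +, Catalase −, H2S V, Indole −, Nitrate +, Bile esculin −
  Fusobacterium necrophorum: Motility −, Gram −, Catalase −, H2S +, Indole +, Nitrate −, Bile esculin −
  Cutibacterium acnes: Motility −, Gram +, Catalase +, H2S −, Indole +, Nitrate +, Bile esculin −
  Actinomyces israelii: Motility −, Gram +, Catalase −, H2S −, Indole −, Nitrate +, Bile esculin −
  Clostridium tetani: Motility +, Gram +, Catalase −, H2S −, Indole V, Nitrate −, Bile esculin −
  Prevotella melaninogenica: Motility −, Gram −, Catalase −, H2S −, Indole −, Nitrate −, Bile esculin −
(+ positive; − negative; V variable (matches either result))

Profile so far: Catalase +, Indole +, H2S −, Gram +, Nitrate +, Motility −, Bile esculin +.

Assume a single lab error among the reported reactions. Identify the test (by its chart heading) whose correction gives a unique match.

Bile esculin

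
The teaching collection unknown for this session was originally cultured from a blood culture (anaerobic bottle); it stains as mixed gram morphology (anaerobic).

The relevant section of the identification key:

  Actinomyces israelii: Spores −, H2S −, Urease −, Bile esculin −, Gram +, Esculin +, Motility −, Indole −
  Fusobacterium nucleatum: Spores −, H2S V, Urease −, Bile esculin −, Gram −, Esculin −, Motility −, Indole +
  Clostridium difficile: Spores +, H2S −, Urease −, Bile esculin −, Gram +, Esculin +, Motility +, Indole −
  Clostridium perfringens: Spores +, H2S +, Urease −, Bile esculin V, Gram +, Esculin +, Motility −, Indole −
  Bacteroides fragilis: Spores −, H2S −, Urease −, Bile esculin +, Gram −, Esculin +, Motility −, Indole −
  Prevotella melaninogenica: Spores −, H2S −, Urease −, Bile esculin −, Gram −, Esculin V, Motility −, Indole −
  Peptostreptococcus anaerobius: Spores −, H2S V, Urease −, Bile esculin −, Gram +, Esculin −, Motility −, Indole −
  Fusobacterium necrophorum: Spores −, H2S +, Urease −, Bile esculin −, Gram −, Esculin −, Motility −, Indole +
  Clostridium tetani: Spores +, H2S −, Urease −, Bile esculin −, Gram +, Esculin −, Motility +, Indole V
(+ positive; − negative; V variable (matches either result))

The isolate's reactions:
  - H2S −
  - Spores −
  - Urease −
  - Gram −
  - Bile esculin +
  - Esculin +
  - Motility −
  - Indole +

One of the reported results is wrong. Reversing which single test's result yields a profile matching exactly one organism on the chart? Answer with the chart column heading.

Indole

As reported, no row in the chart matches all 8 reactions.
Reversing Motility → still no organism matches.
Reversing Urease → still no organism matches.
Reversing Bile esculin → still no organism matches.
Reversing Gram → still no organism matches.
Reversing Spores → still no organism matches.
Reversing Esculin → still no organism matches.
Reversing H2S → still no organism matches.
Reversing Indole (to −) → unique match: Bacteroides fragilis.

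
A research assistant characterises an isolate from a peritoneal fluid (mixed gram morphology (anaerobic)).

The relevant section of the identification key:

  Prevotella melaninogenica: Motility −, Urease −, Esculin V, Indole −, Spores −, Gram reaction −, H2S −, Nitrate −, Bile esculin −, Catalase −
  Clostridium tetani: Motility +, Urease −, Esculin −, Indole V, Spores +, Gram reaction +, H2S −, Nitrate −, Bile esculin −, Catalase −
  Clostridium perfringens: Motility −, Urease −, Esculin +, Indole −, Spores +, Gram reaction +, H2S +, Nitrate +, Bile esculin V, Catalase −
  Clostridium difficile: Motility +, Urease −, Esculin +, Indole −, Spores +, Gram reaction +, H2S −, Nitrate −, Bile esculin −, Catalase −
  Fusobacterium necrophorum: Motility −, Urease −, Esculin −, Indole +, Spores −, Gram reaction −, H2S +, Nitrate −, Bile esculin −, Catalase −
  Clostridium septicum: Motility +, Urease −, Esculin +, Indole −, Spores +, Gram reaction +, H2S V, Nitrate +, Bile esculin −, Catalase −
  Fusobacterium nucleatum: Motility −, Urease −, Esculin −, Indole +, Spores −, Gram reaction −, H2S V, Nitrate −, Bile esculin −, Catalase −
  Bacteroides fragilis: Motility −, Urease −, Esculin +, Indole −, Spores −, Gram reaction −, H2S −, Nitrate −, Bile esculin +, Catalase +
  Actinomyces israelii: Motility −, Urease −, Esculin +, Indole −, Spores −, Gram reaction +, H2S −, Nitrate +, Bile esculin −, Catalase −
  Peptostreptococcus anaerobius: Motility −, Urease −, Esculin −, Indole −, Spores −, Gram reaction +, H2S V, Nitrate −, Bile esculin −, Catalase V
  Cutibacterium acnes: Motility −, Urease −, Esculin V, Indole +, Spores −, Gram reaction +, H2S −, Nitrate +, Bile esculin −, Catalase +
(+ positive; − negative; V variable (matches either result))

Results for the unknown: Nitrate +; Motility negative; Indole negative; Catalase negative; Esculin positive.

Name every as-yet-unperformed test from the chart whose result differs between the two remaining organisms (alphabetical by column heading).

H2S, Spores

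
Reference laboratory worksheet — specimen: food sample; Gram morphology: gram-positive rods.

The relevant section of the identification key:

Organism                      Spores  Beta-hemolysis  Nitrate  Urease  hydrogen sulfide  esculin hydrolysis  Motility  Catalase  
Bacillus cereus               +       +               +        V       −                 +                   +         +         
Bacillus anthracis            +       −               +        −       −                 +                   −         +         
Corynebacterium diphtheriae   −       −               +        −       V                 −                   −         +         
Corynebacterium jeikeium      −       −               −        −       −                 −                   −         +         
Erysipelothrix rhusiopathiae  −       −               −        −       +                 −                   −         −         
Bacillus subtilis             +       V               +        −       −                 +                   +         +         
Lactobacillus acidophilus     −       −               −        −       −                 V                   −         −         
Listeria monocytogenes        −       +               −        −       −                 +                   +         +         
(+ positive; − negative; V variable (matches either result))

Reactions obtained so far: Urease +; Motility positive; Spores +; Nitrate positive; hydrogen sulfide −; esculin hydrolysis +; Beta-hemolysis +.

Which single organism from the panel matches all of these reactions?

Beta-hemolysis +: excludes 5 organisms — 3 left.
Urease +: excludes Bacillus subtilis, Listeria monocytogenes — 1 left.
hydrogen sulfide −: the one remaining candidate is consistent.
Nitrate +: the one remaining candidate is consistent.
Motility +: the one remaining candidate is consistent.
Spores +: the one remaining candidate is consistent.
esculin hydrolysis +: the one remaining candidate is consistent.

Bacillus cereus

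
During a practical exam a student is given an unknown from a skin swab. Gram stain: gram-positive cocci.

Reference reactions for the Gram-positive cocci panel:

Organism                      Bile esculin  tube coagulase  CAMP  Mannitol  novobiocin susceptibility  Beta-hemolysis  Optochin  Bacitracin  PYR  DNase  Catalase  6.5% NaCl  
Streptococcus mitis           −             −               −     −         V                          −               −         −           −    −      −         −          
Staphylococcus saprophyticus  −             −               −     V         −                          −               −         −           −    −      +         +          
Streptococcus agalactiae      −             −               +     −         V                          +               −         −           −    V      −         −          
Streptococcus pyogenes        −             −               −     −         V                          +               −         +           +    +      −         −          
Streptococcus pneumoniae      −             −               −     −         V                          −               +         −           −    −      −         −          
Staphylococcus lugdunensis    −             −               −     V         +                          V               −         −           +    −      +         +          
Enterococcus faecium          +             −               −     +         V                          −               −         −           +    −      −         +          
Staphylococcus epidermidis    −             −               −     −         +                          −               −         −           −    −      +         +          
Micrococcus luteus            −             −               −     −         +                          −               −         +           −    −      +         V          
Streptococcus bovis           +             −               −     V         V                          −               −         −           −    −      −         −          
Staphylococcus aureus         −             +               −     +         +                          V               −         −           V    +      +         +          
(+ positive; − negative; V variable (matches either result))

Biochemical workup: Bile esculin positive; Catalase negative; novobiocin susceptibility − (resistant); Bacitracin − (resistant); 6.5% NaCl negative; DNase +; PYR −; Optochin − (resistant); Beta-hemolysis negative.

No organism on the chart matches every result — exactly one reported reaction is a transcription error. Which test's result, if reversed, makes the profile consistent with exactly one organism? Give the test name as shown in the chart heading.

DNase

As reported, no row in the chart matches all 9 reactions.
Reversing 6.5% NaCl → still no organism matches.
Reversing Bacitracin → still no organism matches.
Reversing PYR → still no organism matches.
Reversing DNase (to −) → unique match: Streptococcus bovis.
Reversing Bile esculin → still no organism matches.
Reversing Catalase → still no organism matches.
Reversing Optochin → still no organism matches.
Reversing novobiocin susceptibility → still no organism matches.
Reversing Beta-hemolysis → still no organism matches.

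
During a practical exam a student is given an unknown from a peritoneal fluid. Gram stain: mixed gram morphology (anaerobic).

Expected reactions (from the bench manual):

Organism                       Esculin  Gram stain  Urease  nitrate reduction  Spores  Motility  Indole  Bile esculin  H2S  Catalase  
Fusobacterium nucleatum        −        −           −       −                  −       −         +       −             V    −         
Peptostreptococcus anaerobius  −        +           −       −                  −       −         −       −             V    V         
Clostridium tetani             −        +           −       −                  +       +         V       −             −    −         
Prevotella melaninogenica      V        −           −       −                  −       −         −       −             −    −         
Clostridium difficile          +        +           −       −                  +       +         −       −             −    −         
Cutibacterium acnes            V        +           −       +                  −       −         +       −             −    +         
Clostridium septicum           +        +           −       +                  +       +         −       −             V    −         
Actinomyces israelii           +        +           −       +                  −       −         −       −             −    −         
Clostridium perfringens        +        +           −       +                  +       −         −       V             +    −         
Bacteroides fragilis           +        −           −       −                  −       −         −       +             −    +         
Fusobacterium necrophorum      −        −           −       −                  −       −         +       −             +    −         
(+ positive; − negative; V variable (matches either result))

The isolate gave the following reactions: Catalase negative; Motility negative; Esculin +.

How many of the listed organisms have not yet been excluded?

Catalase −: excludes Cutibacterium acnes, Bacteroides fragilis — 9 left.
Esculin +: excludes Fusobacterium nucleatum, Peptostreptococcus anaerobius, Clostridium tetani, Fusobacterium necrophorum — 5 left.
Motility −: excludes Clostridium difficile, Clostridium septicum — 3 left.
Still consistent: Actinomyces israelii, Clostridium perfringens, Prevotella melaninogenica.

3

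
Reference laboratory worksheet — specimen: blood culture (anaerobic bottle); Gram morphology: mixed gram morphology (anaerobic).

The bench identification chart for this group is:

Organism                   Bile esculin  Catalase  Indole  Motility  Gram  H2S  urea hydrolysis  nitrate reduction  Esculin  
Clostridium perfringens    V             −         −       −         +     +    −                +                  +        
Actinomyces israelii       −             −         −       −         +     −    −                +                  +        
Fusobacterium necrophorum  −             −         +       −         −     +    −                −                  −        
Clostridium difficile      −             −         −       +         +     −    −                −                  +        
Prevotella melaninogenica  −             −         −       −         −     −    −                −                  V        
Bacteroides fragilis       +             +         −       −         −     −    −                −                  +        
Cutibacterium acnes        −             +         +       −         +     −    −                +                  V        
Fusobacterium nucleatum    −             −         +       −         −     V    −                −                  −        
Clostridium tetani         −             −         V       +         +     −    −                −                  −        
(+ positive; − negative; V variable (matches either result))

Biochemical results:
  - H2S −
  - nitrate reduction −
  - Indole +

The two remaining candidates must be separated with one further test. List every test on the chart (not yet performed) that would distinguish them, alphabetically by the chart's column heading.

Gram, Motility

H2S −: excludes Clostridium perfringens, Fusobacterium necrophorum — 7 left.
nitrate reduction −: excludes Actinomyces israelii, Cutibacterium acnes — 5 left.
Indole +: excludes Clostridium difficile, Prevotella melaninogenica, Bacteroides fragilis — 2 left.
Two candidates remain: Clostridium tetani and Fusobacterium nucleatum.
  Bile esculin: − vs − — same for both, does not separate.
  Catalase: − vs − — same for both, does not separate.
  Motility: Clostridium tetani +, Fusobacterium nucleatum − — discriminates.
  Gram: Clostridium tetani +, Fusobacterium nucleatum − — discriminates.
  urea hydrolysis: − vs − — same for both, does not separate.
  Esculin: − vs − — same for both, does not separate.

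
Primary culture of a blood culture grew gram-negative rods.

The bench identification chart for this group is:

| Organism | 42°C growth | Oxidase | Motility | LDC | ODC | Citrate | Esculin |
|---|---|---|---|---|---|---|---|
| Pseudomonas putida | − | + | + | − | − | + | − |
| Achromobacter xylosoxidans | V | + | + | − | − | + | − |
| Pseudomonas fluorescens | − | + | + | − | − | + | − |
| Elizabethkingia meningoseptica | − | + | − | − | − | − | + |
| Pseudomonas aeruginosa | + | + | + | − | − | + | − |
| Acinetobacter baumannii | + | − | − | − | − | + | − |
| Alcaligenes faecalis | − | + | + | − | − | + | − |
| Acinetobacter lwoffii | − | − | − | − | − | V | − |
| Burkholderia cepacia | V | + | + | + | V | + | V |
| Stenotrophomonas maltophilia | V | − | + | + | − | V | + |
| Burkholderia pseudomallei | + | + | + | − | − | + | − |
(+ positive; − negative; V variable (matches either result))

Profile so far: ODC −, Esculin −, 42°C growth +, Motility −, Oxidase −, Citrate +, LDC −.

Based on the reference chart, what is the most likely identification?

Acinetobacter baumannii

Esculin −: excludes Elizabethkingia meningoseptica, Stenotrophomonas maltophilia — 9 left.
Motility −: excludes 7 organisms — 2 left.
Oxidase −: all 2 remaining candidates are consistent.
ODC −: all 2 remaining candidates are consistent.
Citrate +: all 2 remaining candidates are consistent.
LDC −: all 2 remaining candidates are consistent.
42°C growth +: excludes Acinetobacter lwoffii — 1 left.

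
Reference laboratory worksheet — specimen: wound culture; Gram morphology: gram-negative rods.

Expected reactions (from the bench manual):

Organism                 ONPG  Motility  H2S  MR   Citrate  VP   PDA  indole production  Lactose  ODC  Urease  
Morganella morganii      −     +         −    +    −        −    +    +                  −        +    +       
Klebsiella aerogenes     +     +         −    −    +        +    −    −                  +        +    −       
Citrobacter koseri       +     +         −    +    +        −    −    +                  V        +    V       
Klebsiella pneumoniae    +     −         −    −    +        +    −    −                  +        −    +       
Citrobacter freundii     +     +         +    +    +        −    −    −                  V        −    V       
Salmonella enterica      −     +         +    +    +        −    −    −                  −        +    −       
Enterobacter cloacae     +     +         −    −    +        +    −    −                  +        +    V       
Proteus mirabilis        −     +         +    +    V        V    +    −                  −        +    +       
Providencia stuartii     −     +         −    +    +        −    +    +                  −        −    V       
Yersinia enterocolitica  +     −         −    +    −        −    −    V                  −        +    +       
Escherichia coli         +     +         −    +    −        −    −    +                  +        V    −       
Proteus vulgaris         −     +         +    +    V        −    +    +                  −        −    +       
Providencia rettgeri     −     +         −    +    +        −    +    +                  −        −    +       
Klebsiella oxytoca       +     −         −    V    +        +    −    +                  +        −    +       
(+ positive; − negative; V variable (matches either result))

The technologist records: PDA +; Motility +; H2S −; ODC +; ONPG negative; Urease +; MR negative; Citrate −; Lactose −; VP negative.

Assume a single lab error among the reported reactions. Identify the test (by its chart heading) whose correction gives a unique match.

MR

As reported, no row in the chart matches all 10 reactions.
Reversing Lactose → still no organism matches.
Reversing MR (to +) → unique match: Morganella morganii.
Reversing H2S → still no organism matches.
Reversing VP → still no organism matches.
Reversing Urease → still no organism matches.
Reversing Motility → still no organism matches.
Reversing ONPG → still no organism matches.
Reversing ODC → still no organism matches.
Reversing PDA → still no organism matches.
Reversing Citrate → still no organism matches.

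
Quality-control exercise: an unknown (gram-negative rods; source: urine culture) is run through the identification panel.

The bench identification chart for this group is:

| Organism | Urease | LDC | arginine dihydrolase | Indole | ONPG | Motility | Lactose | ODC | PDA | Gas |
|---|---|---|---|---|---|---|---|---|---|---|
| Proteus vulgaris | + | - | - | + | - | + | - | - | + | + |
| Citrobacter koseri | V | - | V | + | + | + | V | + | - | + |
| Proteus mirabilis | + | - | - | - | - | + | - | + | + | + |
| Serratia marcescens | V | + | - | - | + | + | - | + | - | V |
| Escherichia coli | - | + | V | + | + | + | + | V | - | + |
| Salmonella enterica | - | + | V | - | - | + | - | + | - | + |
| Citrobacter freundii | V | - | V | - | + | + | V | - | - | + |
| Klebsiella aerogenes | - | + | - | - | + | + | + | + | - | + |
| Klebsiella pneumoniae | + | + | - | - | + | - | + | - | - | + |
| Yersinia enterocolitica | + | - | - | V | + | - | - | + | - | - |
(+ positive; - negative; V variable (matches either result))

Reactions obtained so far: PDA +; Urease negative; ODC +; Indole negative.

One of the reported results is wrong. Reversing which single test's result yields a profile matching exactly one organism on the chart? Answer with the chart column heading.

Urease

As reported, no row in the chart matches all 4 reactions.
Reversing Indole → still no organism matches.
Reversing ODC → still no organism matches.
Reversing PDA → 3 organisms match (not unique).
Reversing Urease (to +) → unique match: Proteus mirabilis.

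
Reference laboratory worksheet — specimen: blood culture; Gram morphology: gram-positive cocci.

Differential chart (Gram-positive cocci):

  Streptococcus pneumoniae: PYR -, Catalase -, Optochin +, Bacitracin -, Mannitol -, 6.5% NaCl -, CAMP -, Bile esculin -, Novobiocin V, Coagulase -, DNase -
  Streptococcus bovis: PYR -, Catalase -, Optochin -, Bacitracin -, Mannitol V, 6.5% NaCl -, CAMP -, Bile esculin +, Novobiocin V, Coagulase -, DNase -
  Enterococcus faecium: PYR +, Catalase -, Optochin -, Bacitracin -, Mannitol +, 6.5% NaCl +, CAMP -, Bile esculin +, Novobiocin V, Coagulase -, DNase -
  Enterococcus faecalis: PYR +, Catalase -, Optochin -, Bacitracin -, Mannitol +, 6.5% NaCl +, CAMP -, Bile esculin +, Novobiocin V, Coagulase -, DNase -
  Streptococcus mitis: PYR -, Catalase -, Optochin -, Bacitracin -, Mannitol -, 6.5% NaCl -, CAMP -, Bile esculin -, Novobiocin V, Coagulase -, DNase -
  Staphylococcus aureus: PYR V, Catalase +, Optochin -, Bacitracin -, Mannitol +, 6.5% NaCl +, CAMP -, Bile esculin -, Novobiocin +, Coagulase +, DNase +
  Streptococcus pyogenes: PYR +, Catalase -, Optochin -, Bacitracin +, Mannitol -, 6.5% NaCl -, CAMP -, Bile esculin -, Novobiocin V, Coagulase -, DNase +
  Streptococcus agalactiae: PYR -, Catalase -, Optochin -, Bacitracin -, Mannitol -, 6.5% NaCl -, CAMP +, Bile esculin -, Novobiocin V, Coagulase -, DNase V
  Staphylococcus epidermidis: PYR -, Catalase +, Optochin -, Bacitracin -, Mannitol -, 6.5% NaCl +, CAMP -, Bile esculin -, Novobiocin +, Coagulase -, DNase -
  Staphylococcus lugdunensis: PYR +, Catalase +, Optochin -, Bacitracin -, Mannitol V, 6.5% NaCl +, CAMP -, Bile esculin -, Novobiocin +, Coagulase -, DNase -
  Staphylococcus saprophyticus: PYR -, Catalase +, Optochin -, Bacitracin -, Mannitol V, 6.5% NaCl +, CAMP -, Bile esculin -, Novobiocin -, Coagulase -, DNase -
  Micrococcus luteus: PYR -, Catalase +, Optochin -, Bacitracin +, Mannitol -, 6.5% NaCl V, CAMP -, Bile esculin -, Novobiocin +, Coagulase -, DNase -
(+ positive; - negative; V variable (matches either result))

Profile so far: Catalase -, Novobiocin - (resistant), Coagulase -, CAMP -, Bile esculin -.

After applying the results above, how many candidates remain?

Catalase -: excludes 5 organisms — 7 left.
CAMP -: excludes Streptococcus agalactiae — 6 left.
Coagulase -: all 6 remaining candidates are consistent.
Novobiocin -: all 6 remaining candidates are consistent.
Bile esculin -: excludes Streptococcus bovis, Enterococcus faecium, Enterococcus faecalis — 3 left.
Still consistent: Streptococcus mitis, Streptococcus pneumoniae, Streptococcus pyogenes.

3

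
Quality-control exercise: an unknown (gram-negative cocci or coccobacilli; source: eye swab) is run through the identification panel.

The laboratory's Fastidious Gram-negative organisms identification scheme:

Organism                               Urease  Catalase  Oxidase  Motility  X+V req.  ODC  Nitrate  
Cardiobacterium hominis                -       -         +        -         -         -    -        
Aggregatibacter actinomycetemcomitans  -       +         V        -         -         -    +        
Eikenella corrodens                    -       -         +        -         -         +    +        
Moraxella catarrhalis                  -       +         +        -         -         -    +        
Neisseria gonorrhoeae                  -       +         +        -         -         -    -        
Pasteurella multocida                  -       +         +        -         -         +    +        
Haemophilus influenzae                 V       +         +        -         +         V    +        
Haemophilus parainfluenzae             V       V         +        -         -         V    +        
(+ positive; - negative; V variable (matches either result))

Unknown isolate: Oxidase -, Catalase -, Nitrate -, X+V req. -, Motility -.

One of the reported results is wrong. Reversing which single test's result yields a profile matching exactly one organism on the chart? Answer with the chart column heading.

Oxidase

As reported, no row in the chart matches all 5 reactions.
Reversing X+V req. → still no organism matches.
Reversing Oxidase (to +) → unique match: Cardiobacterium hominis.
Reversing Nitrate → still no organism matches.
Reversing Catalase → still no organism matches.
Reversing Motility → still no organism matches.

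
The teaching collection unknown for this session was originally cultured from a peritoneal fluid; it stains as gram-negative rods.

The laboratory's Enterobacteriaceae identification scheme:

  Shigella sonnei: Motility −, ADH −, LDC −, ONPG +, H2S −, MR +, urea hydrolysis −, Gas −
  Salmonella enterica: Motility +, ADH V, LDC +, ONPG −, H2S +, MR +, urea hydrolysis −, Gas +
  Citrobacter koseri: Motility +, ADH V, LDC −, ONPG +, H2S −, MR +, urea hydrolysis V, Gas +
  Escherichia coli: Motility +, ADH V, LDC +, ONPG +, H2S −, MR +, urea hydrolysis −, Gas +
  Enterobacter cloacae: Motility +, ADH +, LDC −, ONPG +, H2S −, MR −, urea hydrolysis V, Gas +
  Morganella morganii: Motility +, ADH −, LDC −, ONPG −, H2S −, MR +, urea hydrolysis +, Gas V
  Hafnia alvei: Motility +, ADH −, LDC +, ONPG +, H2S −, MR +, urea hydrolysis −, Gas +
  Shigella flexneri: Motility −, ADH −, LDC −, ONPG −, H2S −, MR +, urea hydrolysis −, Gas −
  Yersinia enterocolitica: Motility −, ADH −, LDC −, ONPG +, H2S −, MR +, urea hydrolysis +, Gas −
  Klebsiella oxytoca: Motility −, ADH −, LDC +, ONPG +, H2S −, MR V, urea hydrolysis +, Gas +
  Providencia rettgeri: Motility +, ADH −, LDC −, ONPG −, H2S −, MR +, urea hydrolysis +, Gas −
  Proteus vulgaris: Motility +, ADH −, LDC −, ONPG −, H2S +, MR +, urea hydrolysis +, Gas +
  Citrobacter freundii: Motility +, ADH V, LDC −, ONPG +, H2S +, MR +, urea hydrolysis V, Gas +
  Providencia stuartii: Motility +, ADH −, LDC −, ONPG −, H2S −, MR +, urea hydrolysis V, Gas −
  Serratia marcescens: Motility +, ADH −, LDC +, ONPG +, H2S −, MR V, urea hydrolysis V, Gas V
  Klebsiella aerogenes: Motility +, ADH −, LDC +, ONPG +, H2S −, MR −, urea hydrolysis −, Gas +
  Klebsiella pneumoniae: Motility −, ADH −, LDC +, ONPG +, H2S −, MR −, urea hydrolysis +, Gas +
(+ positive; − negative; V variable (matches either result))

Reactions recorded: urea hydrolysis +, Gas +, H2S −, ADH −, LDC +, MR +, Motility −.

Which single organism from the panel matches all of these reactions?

H2S −: excludes Salmonella enterica, Proteus vulgaris, Citrobacter freundii — 14 left.
urea hydrolysis +: excludes 5 organisms — 9 left.
LDC +: excludes 6 organisms — 3 left.
ADH −: all 3 remaining candidates are consistent.
Gas +: all 3 remaining candidates are consistent.
MR +: excludes Klebsiella pneumoniae — 2 left.
Motility −: excludes Serratia marcescens — 1 left.

Klebsiella oxytoca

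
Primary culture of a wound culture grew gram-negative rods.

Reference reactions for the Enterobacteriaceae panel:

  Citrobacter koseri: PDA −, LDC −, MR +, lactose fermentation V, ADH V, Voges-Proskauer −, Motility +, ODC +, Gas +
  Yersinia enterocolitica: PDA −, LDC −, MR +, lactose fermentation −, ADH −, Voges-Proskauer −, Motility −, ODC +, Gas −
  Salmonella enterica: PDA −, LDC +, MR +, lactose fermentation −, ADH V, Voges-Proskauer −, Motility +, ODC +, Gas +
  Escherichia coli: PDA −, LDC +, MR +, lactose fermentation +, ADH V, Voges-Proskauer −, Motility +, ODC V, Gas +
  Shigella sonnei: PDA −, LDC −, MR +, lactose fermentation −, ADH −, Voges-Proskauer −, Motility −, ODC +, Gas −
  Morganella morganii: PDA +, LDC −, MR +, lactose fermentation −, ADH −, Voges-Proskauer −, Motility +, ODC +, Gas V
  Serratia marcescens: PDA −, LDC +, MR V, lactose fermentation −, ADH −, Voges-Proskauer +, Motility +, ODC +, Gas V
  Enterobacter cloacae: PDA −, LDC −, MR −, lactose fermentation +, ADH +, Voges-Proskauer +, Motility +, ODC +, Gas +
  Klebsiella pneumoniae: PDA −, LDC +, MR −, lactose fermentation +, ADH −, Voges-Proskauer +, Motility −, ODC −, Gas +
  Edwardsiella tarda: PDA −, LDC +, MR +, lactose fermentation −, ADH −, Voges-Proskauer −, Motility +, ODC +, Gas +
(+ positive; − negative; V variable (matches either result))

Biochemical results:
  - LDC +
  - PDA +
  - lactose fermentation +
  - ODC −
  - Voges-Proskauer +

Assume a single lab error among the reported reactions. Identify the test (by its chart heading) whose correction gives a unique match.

PDA

As reported, no row in the chart matches all 5 reactions.
Reversing LDC → still no organism matches.
Reversing Voges-Proskauer → still no organism matches.
Reversing ODC → still no organism matches.
Reversing lactose fermentation → still no organism matches.
Reversing PDA (to −) → unique match: Klebsiella pneumoniae.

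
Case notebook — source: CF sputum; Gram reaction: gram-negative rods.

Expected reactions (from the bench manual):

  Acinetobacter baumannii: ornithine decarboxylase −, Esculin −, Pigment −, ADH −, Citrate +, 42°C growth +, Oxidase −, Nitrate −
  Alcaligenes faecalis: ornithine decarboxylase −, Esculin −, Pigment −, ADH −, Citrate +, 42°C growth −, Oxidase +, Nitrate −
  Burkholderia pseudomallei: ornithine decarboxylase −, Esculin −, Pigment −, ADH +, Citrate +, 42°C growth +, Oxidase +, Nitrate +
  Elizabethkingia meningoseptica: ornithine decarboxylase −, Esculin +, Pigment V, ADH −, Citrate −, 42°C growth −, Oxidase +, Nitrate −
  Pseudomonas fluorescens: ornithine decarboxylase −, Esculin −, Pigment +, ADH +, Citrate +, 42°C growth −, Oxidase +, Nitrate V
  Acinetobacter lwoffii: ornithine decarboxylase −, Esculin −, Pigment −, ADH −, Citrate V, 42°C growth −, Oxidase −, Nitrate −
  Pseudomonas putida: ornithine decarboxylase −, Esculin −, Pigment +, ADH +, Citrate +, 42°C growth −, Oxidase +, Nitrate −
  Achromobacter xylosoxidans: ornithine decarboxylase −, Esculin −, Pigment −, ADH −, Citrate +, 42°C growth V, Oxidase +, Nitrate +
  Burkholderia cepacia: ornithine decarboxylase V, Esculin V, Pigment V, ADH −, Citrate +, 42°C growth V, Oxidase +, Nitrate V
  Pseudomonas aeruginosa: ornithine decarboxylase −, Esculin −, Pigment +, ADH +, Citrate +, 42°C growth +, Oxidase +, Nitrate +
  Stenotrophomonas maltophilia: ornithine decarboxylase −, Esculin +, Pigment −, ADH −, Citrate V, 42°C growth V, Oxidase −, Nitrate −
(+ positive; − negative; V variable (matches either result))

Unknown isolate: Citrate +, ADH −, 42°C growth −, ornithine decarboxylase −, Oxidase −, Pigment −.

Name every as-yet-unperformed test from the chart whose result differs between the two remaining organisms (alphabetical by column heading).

Citrate +: excludes Elizabethkingia meningoseptica — 10 left.
Oxidase −: excludes 7 organisms — 3 left.
ADH −: all 3 remaining candidates are consistent.
Pigment −: all 3 remaining candidates are consistent.
ornithine decarboxylase −: all 3 remaining candidates are consistent.
42°C growth −: excludes Acinetobacter baumannii — 2 left.
Two candidates remain: Acinetobacter lwoffii and Stenotrophomonas maltophilia.
  Esculin: Acinetobacter lwoffii −, Stenotrophomonas maltophilia + — discriminates.
  Nitrate: − vs − — same for both, does not separate.

Esculin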